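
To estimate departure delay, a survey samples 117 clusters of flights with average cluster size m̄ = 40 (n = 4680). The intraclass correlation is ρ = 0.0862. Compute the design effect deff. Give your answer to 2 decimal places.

deff = 1 + (40 − 1)·0.0862 = 1 + 3.3618 = 4.3618.

4.36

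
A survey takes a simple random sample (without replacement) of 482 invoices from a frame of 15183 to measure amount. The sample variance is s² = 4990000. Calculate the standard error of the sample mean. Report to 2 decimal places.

100.12

Under SRS without replacement, Var(ȳ) = (1 − f)·s²/n with f = n/N = 482/15183 = 0.03174603.
Var(ȳ) = (1 − 0.03174603)·4990000/482 = 0.96825397·10352.697 = 10024.04.
SE(ȳ) = √(10024.04) = 100.12.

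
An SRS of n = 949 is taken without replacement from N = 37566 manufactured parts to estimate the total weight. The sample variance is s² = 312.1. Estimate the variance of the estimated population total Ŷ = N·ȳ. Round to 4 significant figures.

Var(Ŷ) = N²·Var(ȳ) = N²·(1 − n/N)·s²/n.
f = 949/37566 = 0.02526221; Var(ȳ) = 0.97473779·312.1/949 = 0.32056445.
Var(Ŷ) = 37566² · 0.32056445 = 4.5238195 × 10^8.

4.524 × 10^8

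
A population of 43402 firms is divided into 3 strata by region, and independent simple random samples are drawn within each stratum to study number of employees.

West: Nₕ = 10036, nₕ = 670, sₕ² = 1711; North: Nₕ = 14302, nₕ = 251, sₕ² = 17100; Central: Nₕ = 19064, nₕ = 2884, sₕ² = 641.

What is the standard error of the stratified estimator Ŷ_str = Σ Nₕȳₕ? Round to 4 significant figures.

Var(Ŷ_str) = Σₕ Nₕ²(1 − fₕ)sₕ²/nₕ.
West: 10036²·(1 − 670/10036)·1711/670 = 2.4004353 × 10^8.
North: 14302²·(1 − 251/14302)·17100/251 = 1.3690723 × 10^10.
Central: 19064²·(1 − 2884/19064)·641/2884 = 6.8557555 × 10^7.
Sum = 1.3999324 × 10^10.
SE = √(1.3999324 × 10^10) = 118300.

118300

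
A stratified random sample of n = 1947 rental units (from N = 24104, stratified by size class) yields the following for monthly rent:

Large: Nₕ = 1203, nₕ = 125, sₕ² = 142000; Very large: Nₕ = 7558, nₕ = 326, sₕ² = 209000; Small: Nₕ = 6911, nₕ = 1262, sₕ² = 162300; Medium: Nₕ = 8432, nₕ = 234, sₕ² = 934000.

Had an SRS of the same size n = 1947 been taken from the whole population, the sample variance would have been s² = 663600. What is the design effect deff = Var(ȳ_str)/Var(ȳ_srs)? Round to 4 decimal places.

1.7439

Var(ȳ_str) = Σ Wₕ²(1−fₕ)sₕ²/nₕ with Wₕ = Nₕ/24104:
  Large: (1203/24104)²·(1−125/1203)·142000/125 = 2.5356218
  Very large: (7558/24104)²·(1−326/7558)·209000/326 = 60.31367
  Small: (6911/24104)²·(1−1262/6911)·162300/1262 = 8.6415848
  Medium: (8432/24104)²·(1−234/8432)·934000/234 = 474.88811
  → Var(ȳ_str) = 546.37899.
Var(ȳ_srs) = (1 − 1947/24104)·663600/1947 = 313.30135.
deff = 546.37899 / 313.30135 = 1.7439.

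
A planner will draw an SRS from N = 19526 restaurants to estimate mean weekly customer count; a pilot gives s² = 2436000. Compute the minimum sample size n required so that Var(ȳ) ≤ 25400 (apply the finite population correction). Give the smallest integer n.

Without fpc, n₀ = s²/D = 2436000/25400 = 95.9055.
With fpc, (1 − n/N)·s²/n ≤ D requires n ≥ n₀/(1 + n₀/N) = 95.9055/(1 + 95.9055/19526) = 95.4367.
Rounding up, n = 96.

96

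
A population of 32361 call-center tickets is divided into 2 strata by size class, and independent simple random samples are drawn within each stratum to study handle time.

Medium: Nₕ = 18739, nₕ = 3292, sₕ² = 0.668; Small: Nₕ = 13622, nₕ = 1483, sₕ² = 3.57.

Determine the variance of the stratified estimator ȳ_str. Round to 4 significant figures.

Var(ȳ_str) = Σₕ Wₕ²(1 − fₕ)sₕ²/nₕ with Wₕ = Nₕ/N, N = 32361.
Medium: Wₕ = 0.57906122; term = 0.57906122²·(1 − 0.17567640)·0.668/3292 = 5.6087144 × 10^-5.
Small: Wₕ = 0.42093878; term = 0.42093878²·(1 − 0.10886801)·3.57/1483 = 3.8010798 × 10^-4.
Sum = 4.3619512 × 10^-4.

4.362 × 10^-4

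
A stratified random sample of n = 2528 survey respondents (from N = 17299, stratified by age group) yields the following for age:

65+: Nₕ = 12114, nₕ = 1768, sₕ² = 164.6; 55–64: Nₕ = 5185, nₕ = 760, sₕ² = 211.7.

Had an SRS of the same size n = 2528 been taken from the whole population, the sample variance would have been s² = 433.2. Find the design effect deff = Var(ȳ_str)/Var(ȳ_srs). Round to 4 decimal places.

Var(ȳ_str) = Σ Wₕ²(1−fₕ)sₕ²/nₕ with Wₕ = Nₕ/17299:
  65+: (12114/17299)²·(1−1768/12114)·164.6/1768 = 0.038991112
  55–64: (5185/17299)²·(1−760/5185)·211.7/760 = 0.021356363
  → Var(ȳ_str) = 0.060347475.
Var(ȳ_srs) = (1 − 2528/17299)·433.2/2528 = 0.14631885.
deff = 0.060347475 / 0.14631885 = 0.4124.

0.4124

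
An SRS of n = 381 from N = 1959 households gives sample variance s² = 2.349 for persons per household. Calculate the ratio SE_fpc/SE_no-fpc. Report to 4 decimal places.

f = n/N = 381/1959 = 0.19448698.
SE_no-fpc = √(s²/n) = 0.07851977; SE_fpc = √((1−f)s²/n) = 0.07047179.
Ratio = √(1−f) = 0.89750377.

0.8975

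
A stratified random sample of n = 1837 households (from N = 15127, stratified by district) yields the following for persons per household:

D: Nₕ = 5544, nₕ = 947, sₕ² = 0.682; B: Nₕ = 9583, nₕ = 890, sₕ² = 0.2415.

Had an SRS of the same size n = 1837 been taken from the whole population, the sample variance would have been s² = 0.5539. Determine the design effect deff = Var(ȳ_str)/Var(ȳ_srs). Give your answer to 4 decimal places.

Var(ȳ_str) = Σ Wₕ²(1−fₕ)sₕ²/nₕ with Wₕ = Nₕ/15127:
  D: (5544/15127)²·(1−947/5544)·0.682/947 = 8.0209629 × 10^-5
  B: (9583/15127)²·(1−890/9583)·0.2415/890 = 9.8785382 × 10^-5
  → Var(ȳ_str) = 1.7899501 × 10^-4.
Var(ȳ_srs) = (1 − 1837/15127)·0.5539/1837 = 2.6490758 × 10^-4.
deff = (1.7899501 × 10^-4) / (2.6490758 × 10^-4) = 0.6757.

0.6757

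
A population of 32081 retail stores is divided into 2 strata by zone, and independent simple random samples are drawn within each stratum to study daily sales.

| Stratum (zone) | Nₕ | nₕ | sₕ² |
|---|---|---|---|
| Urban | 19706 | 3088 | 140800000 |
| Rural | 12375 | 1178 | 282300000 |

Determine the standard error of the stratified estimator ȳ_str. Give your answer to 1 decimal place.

216.3

Var(ȳ_str) = Σₕ Wₕ²(1 − fₕ)sₕ²/nₕ with Wₕ = Nₕ/N, N = 32081.
Urban: Wₕ = 0.61425766; term = 0.61425766²·(1 − 0.15670354)·140800000/3088 = 14507.975.
Rural: Wₕ = 0.38574234; term = 0.38574234²·(1 − 0.09519192)·282300000/1178 = 32263.886.
Sum = 46771.861.
SE = √(46771.861) = 216.3.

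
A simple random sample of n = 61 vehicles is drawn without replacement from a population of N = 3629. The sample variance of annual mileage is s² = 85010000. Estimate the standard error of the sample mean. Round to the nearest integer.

1171

Under SRS without replacement, Var(ȳ) = (1 − f)·s²/n with f = n/N = 61/3629 = 0.01680904.
Var(ȳ) = (1 − 0.01680904)·85010000/61 = 0.98319096·1.3936066 × 10^6 = 1.3701814 × 10^6.
SE(ȳ) = √(1.3701814 × 10^6) = 1171.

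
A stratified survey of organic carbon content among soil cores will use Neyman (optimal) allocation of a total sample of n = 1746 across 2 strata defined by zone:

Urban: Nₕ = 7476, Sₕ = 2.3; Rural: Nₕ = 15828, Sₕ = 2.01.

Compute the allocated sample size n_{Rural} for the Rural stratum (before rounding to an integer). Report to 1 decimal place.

1133.4

Neyman allocation: nₕ = n·NₕSₕ / Σⱼ NⱼSⱼ.
Σ NⱼSⱼ = 7476·2.3 + 15828·2.01 = 49009.08.
n_{Rural} = 1746·15828·2.01 / 49009.08 = 1133.4.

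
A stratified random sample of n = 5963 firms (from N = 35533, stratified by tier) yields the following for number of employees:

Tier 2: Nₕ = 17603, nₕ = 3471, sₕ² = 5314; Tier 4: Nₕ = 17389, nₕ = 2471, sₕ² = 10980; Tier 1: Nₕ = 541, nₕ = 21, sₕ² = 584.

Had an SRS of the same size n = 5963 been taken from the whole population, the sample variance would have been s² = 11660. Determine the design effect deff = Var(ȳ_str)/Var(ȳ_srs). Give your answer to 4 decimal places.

0.7502

Var(ȳ_str) = Σ Wₕ²(1−fₕ)sₕ²/nₕ with Wₕ = Nₕ/35533:
  Tier 2: (17603/35533)²·(1−3471/17603)·5314/3471 = 0.30164317
  Tier 4: (17389/35533)²·(1−2471/17389)·10980/2471 = 0.91295854
  Tier 1: (541/35533)²·(1−21/541)·584/21 = 0.0061962711
  → Var(ȳ_str) = 1.220798.
Var(ȳ_srs) = (1 − 5963/35533)·11660/5963 = 1.6272459.
deff = 1.220798 / 1.6272459 = 0.7502.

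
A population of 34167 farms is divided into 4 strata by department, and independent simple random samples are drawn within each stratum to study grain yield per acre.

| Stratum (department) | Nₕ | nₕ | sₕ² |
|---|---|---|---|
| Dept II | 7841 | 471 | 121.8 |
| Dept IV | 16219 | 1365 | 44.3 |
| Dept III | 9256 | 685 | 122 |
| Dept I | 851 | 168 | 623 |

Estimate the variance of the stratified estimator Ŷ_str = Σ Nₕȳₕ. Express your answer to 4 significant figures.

3.905 × 10^7

Var(Ŷ_str) = Σₕ Nₕ²(1 − fₕ)sₕ²/nₕ.
Dept II: 7841²·(1 − 471/7841)·121.8/471 = 1.4943947 × 10^7.
Dept IV: 16219²·(1 − 1365/16219)·44.3/1365 = 7.8187723 × 10^6.
Dept III: 9256²·(1 − 685/9256)·122/685 = 1.4129412 × 10^7.
Dept I: 851²·(1 − 168/851)·623/168 = 2.1554057 × 10^6.
Sum = 3.9047537 × 10^7.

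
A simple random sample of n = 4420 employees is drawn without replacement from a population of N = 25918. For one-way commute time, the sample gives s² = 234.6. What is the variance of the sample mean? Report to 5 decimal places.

0.04403

Under SRS without replacement, Var(ȳ) = (1 − f)·s²/n with f = n/N = 4420/25918 = 0.17053785.
Var(ȳ) = (1 − 0.17053785)·234.6/4420 = 0.82946215·0.053076923 = 0.044025299.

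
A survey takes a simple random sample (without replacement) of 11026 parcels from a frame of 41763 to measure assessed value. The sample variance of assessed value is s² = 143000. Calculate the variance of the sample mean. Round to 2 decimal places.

Under SRS without replacement, Var(ȳ) = (1 − f)·s²/n with f = n/N = 11026/41763 = 0.26401360.
Var(ȳ) = (1 − 0.26401360)·143000/11026 = 0.73598640·12.969345 = 9.5452617.

9.55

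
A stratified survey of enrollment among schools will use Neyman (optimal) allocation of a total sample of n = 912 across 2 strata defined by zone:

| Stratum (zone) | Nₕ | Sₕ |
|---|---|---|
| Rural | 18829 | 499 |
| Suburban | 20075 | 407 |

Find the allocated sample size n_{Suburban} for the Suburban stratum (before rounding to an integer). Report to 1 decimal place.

Neyman allocation: nₕ = n·NₕSₕ / Σⱼ NⱼSⱼ.
Σ NⱼSⱼ = 18829·499 + 20075·407 = 1.7566196 × 10^7.
n_{Suburban} = 912·20075·407 / (1.7566196 × 10^7) = 424.2.

424.2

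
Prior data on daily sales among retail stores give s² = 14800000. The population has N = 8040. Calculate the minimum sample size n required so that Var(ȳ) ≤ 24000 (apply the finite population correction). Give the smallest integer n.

573

Without fpc, n₀ = s²/D = 14800000/24000 = 616.6667.
With fpc, (1 − n/N)·s²/n ≤ D requires n ≥ n₀/(1 + n₀/N) = 616.6667/(1 + 616.6667/8040) = 572.7378.
Rounding up, n = 573.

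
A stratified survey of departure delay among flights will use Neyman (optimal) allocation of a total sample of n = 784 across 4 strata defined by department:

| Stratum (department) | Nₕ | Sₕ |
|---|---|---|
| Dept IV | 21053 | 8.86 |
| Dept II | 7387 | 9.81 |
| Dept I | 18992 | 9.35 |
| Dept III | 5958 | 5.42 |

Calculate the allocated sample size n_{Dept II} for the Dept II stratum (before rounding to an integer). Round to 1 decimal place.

121.2

Neyman allocation: nₕ = n·NₕSₕ / Σⱼ NⱼSⱼ.
Σ NⱼSⱼ = 21053·8.86 + 7387·9.81 + 18992·9.35 + 5958·5.42 = 468863.61.
n_{Dept II} = 784·7387·9.81 / 468863.61 = 121.2.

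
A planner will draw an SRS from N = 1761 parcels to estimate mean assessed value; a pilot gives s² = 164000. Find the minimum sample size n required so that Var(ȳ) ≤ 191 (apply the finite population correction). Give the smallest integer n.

Without fpc, n₀ = s²/D = 164000/191 = 858.6387.
With fpc, (1 − n/N)·s²/n ≤ D requires n ≥ n₀/(1 + n₀/N) = 858.6387/(1 + 858.6387/1761) = 577.2028.
Rounding up, n = 578.

578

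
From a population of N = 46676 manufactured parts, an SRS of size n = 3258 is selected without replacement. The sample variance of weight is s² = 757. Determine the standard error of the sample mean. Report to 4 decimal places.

0.4649

Under SRS without replacement, Var(ȳ) = (1 − f)·s²/n with f = n/N = 3258/46676 = 0.06980033.
Var(ȳ) = (1 − 0.06980033)·757/3258 = 0.93019967·0.23235114 = 0.21613295.
SE(ȳ) = √(0.21613295) = 0.4649.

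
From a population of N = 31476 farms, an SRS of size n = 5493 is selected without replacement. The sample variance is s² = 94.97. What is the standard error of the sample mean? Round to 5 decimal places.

Under SRS without replacement, Var(ȳ) = (1 − f)·s²/n with f = n/N = 5493/31476 = 0.17451392.
Var(ȳ) = (1 − 0.17451392)·94.97/5493 = 0.82548608·0.017289277 = 0.014272058.
SE(ȳ) = √(0.014272058) = 0.11947.

0.11947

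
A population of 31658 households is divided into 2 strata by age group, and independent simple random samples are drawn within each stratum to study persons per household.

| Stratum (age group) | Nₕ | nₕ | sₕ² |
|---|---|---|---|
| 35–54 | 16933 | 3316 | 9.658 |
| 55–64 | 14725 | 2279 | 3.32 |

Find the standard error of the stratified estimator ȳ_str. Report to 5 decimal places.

0.03060

Var(ȳ_str) = Σₕ Wₕ²(1 − fₕ)sₕ²/nₕ with Wₕ = Nₕ/N, N = 31658.
35–54: Wₕ = 0.53487270; term = 0.53487270²·(1 − 0.19583063)·9.658/3316 = 6.7007139 × 10^-4.
55–64: Wₕ = 0.46512730; term = 0.46512730²·(1 − 0.15477080)·3.32/2279 = 2.6638631 × 10^-4.
Sum = 9.364577 × 10^-4.
SE = √(9.364577 × 10^-4) = 0.03060.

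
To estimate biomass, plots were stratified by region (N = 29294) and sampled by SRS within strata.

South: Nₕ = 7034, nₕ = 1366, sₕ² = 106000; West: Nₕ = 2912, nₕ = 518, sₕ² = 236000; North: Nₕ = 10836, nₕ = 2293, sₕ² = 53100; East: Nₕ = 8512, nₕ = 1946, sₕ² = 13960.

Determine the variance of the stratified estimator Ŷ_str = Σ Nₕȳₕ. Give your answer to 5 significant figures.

Var(Ŷ_str) = Σₕ Nₕ²(1 − fₕ)sₕ²/nₕ.
South: 7034²·(1 − 1366/7034)·106000/1366 = 3.0937654 × 10^9.
West: 2912²·(1 − 518/2912)·236000/518 = 3.1761263 × 10^9.
North: 10836²·(1 − 2293/10836)·53100/2293 = 2.1437289 × 10^9.
East: 8512²·(1 − 1946/8512)·13960/1946 = 4.0093602 × 10^8.
Sum = 8.8145566 × 10^9.

8.8146 × 10^9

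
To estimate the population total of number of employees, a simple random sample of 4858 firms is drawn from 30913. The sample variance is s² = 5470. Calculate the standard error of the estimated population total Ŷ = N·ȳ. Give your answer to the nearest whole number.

Var(Ŷ) = N²·Var(ȳ) = N²·(1 − n/N)·s²/n.
f = 4858/30913 = 0.15715071; Var(ȳ) = 0.84284929·5470/4858 = 0.94902956.
Var(Ŷ) = 30913² · 0.94902956 = 9.0690552 × 10^8.
SE(Ŷ) = √(9.0690552 × 10^8) = 30115.

30115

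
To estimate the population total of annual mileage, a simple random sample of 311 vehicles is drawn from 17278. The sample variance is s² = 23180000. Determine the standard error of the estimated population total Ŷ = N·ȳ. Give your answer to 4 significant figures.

4.674 × 10^6

Var(Ŷ) = N²·Var(ȳ) = N²·(1 − n/N)·s²/n.
f = 311/17278 = 0.01799977; Var(ȳ) = 0.98200023·23180000/311 = 73192.172.
Var(Ŷ) = 17278² · 73192.172 = 2.1850007 × 10^13.
SE(Ŷ) = √(2.1850007 × 10^13) = 4.674 × 10^6.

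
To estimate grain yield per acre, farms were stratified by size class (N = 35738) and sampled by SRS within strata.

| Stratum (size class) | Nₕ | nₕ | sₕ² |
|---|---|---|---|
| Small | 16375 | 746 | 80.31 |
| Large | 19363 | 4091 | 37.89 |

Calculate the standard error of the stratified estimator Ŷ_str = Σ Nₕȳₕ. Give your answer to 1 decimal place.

5503.7

Var(Ŷ_str) = Σₕ Nₕ²(1 − fₕ)sₕ²/nₕ.
Small: 16375²·(1 − 746/16375)·80.31/746 = 2.7551376 × 10^7.
Large: 19363²·(1 − 4091/19363)·37.89/4091 = 2.7388212 × 10^6.
Sum = 3.0290197 × 10^7.
SE = √(3.0290197 × 10^7) = 5503.7.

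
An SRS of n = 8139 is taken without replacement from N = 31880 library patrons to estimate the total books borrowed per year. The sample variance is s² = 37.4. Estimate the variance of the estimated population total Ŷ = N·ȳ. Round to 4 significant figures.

Var(Ŷ) = N²·Var(ȳ) = N²·(1 − n/N)·s²/n.
f = 8139/31880 = 0.25530113; Var(ȳ) = 0.74469887·37.4/8139 = 0.0034220098.
Var(Ŷ) = 31880² · 0.0034220098 = 3.4779063 × 10^6.

3.478 × 10^6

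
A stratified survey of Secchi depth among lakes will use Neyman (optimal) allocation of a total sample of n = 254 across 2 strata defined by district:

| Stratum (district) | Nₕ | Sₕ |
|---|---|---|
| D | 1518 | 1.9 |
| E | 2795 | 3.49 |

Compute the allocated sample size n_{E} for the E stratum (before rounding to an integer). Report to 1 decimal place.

196.0

Neyman allocation: nₕ = n·NₕSₕ / Σⱼ NⱼSⱼ.
Σ NⱼSⱼ = 1518·1.9 + 2795·3.49 = 12638.75.
n_{E} = 254·2795·3.49 / 12638.75 = 196.0.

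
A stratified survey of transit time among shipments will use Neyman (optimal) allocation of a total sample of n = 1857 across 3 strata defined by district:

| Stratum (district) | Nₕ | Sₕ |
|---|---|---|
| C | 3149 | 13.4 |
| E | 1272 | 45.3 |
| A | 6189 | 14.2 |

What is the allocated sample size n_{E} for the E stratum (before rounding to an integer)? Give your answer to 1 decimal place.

Neyman allocation: nₕ = n·NₕSₕ / Σⱼ NⱼSⱼ.
Σ NⱼSⱼ = 3149·13.4 + 1272·45.3 + 6189·14.2 = 187702.
n_{E} = 1857·1272·45.3 / 187702 = 570.1.

570.1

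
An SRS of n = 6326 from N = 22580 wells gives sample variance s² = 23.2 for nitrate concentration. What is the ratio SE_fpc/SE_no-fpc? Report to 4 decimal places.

f = n/N = 6326/22580 = 0.28015943.
SE_no-fpc = √(s²/n) = 0.060559098; SE_fpc = √((1−f)s²/n) = 0.051380409.
Ratio = √(1−f) = 0.84843419.

0.8484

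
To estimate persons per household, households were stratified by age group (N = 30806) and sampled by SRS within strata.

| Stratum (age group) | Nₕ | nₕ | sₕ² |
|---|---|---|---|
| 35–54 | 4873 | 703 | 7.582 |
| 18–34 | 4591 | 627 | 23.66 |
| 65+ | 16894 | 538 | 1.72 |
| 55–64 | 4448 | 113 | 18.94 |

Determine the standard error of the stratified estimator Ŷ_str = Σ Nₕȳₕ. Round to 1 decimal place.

Var(Ŷ_str) = Σₕ Nₕ²(1 − fₕ)sₕ²/nₕ.
35–54: 4873²·(1 − 703/4873)·7.582/703 = 219159.81.
18–34: 4591²·(1 − 627/4591)·23.66/627 = 686733.35.
65+: 16894²·(1 − 538/16894)·1.72/538 = 883396.68.
55–64: 4448²·(1 − 113/4448)·18.94/113 = 3.2318814 × 10^6.
Sum = 5.0211712 × 10^6.
SE = √(5.0211712 × 10^6) = 2240.8.

2240.8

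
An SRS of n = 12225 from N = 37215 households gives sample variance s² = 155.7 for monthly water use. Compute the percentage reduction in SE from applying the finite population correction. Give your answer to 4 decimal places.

f = n/N = 12225/37215 = 0.32849657.
SE_no-fpc = √(s²/n) = 0.11285476; SE_fpc = √((1−f)s²/n) = 0.092479184.
Ratio = √(1−f) = 0.81945313. Reduction = 100·(1 − 0.81945313) = 18.0547%.

18.0547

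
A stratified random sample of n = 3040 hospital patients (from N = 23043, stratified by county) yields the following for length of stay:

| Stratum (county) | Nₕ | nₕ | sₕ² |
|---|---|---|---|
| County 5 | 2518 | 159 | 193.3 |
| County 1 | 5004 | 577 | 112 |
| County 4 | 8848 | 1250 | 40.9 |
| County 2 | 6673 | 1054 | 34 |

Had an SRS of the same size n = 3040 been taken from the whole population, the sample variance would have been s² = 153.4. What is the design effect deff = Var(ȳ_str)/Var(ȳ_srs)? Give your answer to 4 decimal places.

0.6419

Var(ȳ_str) = Σ Wₕ²(1−fₕ)sₕ²/nₕ with Wₕ = Nₕ/23043:
  County 5: (2518/23043)²·(1−159/2518)·193.3/159 = 0.013600045
  County 1: (5004/23043)²·(1−577/5004)·112/577 = 0.0080982465
  County 4: (8848/23043)²·(1−1250/8848)·40.9/1250 = 0.0041426635
  County 2: (6673/23043)²·(1−1054/6673)·34/1054 = 0.0022779303
  → Var(ȳ_str) = 0.028118885.
Var(ȳ_srs) = (1 − 3040/23043)·153.4/3040 = 0.043803407.
deff = 0.028118885 / 0.043803407 = 0.6419.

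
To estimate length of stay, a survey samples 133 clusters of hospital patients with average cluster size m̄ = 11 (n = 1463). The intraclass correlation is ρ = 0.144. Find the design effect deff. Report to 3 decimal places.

deff = 1 + (11 − 1)·0.144 = 1 + 1.44 = 2.44.

2.440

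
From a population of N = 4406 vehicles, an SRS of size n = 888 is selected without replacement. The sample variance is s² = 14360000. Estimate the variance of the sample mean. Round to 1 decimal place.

Under SRS without replacement, Var(ȳ) = (1 − f)·s²/n with f = n/N = 888/4406 = 0.20154335.
Var(ȳ) = (1 − 0.20154335)·14360000/888 = 0.79845665·16171.171 = 12911.979.

12912.0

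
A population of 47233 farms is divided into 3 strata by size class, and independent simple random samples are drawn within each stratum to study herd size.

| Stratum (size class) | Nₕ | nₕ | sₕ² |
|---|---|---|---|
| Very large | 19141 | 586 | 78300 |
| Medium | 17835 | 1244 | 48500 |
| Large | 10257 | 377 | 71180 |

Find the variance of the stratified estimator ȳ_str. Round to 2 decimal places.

35.02

Var(ȳ_str) = Σₕ Wₕ²(1 − fₕ)sₕ²/nₕ with Wₕ = Nₕ/N, N = 47233.
Very large: Wₕ = 0.40524633; term = 0.40524633²·(1 − 0.03061491)·78300/586 = 21.271527.
Medium: Wₕ = 0.37759617; term = 0.37759617²·(1 − 0.06975049)·48500/1244 = 5.1710171.
Large: Wₕ = 0.21715750; term = 0.21715750²·(1 − 0.03675539)·71180/377 = 8.5763574.
Sum = 35.018902.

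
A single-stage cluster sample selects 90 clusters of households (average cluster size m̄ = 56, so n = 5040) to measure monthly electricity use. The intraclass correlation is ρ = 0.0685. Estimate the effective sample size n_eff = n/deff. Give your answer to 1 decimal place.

1057.2

deff = 1 + (56 − 1)·0.0685 = 1 + 3.7675 = 4.7675.
n_eff = 5040 / 4.7675 = 1057.2.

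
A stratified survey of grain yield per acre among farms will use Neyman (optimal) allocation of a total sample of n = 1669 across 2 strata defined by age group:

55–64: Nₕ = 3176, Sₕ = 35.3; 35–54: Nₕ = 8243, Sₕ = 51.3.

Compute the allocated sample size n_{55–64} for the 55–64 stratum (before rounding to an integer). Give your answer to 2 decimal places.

Neyman allocation: nₕ = n·NₕSₕ / Σⱼ NⱼSⱼ.
Σ NⱼSⱼ = 3176·35.3 + 8243·51.3 = 534978.7.
n_{55–64} = 1669·3176·35.3 / 534978.7 = 349.76.

349.76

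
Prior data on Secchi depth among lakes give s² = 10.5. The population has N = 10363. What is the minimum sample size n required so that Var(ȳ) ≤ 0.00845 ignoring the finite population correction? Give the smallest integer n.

Without fpc, n₀ = s²/D = 10.5/0.00845 = 1242.6036.
Rounding up, n = 1243.

1243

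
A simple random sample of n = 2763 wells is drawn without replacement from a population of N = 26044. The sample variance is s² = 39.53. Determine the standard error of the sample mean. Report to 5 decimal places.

Under SRS without replacement, Var(ȳ) = (1 − f)·s²/n with f = n/N = 2763/26044 = 0.10608969.
Var(ȳ) = (1 − 0.10608969)·39.53/2763 = 0.89391031·0.014306913 = 0.012789097.
SE(ȳ) = √(0.012789097) = 0.11309.

0.11309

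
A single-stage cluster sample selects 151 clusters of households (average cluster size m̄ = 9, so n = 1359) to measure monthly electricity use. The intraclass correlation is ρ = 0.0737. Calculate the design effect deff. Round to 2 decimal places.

1.59

deff = 1 + (9 − 1)·0.0737 = 1 + 0.5896 = 1.5896.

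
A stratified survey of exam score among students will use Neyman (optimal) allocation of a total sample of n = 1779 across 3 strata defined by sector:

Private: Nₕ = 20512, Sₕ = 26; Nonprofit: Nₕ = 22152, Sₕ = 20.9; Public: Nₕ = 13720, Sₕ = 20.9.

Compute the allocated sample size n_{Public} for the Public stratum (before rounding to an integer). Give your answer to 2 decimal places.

397.59

Neyman allocation: nₕ = n·NₕSₕ / Σⱼ NⱼSⱼ.
Σ NⱼSⱼ = 20512·26 + 22152·20.9 + 13720·20.9 = 1.2830368 × 10^6.
n_{Public} = 1779·13720·20.9 / (1.2830368 × 10^6) = 397.59.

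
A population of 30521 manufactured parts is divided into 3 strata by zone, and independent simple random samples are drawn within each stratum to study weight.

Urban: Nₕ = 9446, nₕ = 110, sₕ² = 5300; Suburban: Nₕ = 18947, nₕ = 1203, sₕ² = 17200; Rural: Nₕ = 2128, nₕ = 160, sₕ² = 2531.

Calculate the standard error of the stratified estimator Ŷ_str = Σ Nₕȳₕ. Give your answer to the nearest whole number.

95510

Var(Ŷ_str) = Σₕ Nₕ²(1 − fₕ)sₕ²/nₕ.
Urban: 9446²·(1 − 110/9446)·5300/110 = 4.2490512 × 10^9.
Suburban: 18947²·(1 − 1203/18947)·17200/1203 = 4.8067862 × 10^9.
Rural: 2128²·(1 − 160/2128)·2531/160 = 6.6247406 × 10^7.
Sum = 9.1220848 × 10^9.
SE = √(9.1220848 × 10^9) = 95510.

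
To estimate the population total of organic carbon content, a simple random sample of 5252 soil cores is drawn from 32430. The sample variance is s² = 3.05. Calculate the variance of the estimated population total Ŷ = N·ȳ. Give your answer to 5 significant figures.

Var(Ŷ) = N²·Var(ȳ) = N²·(1 − n/N)·s²/n.
f = 5252/32430 = 0.16194881; Var(ȳ) = 0.83805119·3.05/5252 = 4.8668243 × 10^-4.
Var(Ŷ) = 32430² · (4.8668243 × 10^-4) = 511846.3.

511850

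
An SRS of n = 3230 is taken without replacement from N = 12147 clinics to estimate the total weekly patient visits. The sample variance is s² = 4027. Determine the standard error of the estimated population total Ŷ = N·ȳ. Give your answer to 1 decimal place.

11620.7

Var(Ŷ) = N²·Var(ȳ) = N²·(1 − n/N)·s²/n.
f = 3230/12147 = 0.26590928; Var(ȳ) = 0.73409072·4027/3230 = 0.91522704.
Var(Ŷ) = 12147² · 0.91522704 = 1.3504139 × 10^8.
SE(Ŷ) = √(1.3504139 × 10^8) = 11620.7.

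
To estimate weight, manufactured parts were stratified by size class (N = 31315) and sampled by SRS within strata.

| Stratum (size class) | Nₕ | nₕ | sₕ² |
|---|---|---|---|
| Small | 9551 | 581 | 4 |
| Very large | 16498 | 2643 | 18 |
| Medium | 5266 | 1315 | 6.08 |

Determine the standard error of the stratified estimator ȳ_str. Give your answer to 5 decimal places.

0.04782

Var(ȳ_str) = Σₕ Wₕ²(1 − fₕ)sₕ²/nₕ with Wₕ = Nₕ/N, N = 31315.
Small: Wₕ = 0.30499760; term = 0.30499760²·(1 − 0.06083133)·4/581 = 6.0147879 × 10^-4.
Very large: Wₕ = 0.52684017; term = 0.52684017²·(1 − 0.16020124)·18/2643 = 0.0015874803.
Medium: Wₕ = 0.16816222; term = 0.16816222²·(1 − 0.24971515)·6.08/1315 = 9.8098164 × 10^-5.
Sum = 0.0022870573.
SE = √(0.0022870573) = 0.04782.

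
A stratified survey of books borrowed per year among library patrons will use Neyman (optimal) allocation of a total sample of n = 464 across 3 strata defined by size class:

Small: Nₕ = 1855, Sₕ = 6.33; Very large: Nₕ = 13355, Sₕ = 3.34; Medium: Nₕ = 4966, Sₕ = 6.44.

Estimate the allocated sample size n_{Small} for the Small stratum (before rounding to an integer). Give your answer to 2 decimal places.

61.68

Neyman allocation: nₕ = n·NₕSₕ / Σⱼ NⱼSⱼ.
Σ NⱼSⱼ = 1855·6.33 + 13355·3.34 + 4966·6.44 = 88328.89.
n_{Small} = 464·1855·6.33 / 88328.89 = 61.68.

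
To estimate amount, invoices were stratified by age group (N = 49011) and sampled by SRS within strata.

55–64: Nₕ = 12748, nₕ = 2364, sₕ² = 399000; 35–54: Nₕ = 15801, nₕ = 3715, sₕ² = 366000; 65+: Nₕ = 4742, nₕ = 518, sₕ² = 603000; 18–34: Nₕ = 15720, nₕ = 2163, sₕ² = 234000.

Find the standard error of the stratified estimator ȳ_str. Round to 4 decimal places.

Var(ȳ_str) = Σₕ Wₕ²(1 − fₕ)sₕ²/nₕ with Wₕ = Nₕ/N, N = 49011.
55–64: Wₕ = 0.26010487; term = 0.26010487²·(1 − 0.18544085)·399000/2364 = 9.3013295.
35–54: Wₕ = 0.32239701; term = 0.32239701²·(1 − 0.23511170)·366000/3715 = 7.8325343.
65+: Wₕ = 0.09675379; term = 0.09675379²·(1 − 0.10923661)·603000/518 = 9.7070191.
18–34: Wₕ = 0.32074432; term = 0.32074432²·(1 − 0.13759542)·234000/2163 = 9.598168.
Sum = 36.439051.
SE = √(36.439051) = 6.0365.

6.0365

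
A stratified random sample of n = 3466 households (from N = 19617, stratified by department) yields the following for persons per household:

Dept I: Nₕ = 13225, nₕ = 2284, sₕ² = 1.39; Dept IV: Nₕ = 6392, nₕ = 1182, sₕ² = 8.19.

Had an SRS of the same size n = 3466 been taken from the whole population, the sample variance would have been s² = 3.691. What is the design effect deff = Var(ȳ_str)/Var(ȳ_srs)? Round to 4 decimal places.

Var(ȳ_str) = Σ Wₕ²(1−fₕ)sₕ²/nₕ with Wₕ = Nₕ/19617:
  Dept I: (13225/19617)²·(1−2284/13225)·1.39/2284 = 2.2882645 × 10^-4
  Dept IV: (6392/19617)²·(1−1182/6392)·8.19/1182 = 5.9961948 × 10^-4
  → Var(ȳ_str) = 8.2844593 × 10^-4.
Var(ȳ_srs) = (1 − 3466/19617)·3.691/3466 = 8.767632 × 10^-4.
deff = (8.2844593 × 10^-4) / (8.767632 × 10^-4) = 0.9449.

0.9449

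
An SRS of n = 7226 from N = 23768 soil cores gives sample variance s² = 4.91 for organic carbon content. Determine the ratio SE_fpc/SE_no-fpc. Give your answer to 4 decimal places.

0.8343

f = n/N = 7226/23768 = 0.30402221.
SE_no-fpc = √(s²/n) = 0.026067043; SE_fpc = √((1−f)s²/n) = 0.021746504.
Ratio = √(1−f) = 0.83425283.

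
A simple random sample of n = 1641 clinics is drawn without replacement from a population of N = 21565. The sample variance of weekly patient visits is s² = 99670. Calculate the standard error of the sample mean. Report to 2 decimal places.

Under SRS without replacement, Var(ȳ) = (1 − f)·s²/n with f = n/N = 1641/21565 = 0.07609553.
Var(ȳ) = (1 − 0.07609553)·99670/1641 = 0.92390447·60.737355 = 56.115514.
SE(ȳ) = √(56.115514) = 7.49.

7.49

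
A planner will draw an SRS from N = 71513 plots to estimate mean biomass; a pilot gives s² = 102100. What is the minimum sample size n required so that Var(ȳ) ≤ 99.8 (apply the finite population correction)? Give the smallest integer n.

Without fpc, n₀ = s²/D = 102100/99.8 = 1023.0461.
With fpc, (1 − n/N)·s²/n ≤ D requires n ≥ n₀/(1 + n₀/N) = 1023.0461/(1 + 1023.0461/71513) = 1008.6171.
Rounding up, n = 1009.

1009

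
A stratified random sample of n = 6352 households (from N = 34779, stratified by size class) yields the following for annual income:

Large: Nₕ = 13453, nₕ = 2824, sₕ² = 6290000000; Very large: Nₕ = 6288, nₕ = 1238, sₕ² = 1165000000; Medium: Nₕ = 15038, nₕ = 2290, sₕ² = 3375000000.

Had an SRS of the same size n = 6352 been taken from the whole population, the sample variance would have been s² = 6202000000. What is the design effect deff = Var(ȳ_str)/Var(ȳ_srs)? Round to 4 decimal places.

0.6536

Var(ȳ_str) = Σ Wₕ²(1−fₕ)sₕ²/nₕ with Wₕ = Nₕ/34779:
  Large: (13453/34779)²·(1−2824/13453)·6290000000/2824 = 263307.56
  Very large: (6288/34779)²·(1−1238/6288)·1165000000/1238 = 24704.44
  Medium: (15038/34779)²·(1−2290/15038)·3375000000/2290 = 233580.32
  → Var(ȳ_str) = 521592.32.
Var(ȳ_srs) = (1 − 6352/34779)·6202000000/6352 = 798059.39.
deff = 521592.32 / 798059.39 = 0.6536.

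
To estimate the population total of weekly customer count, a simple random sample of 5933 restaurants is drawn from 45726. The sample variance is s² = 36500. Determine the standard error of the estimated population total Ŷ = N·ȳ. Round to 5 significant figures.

105800

Var(Ŷ) = N²·Var(ȳ) = N²·(1 − n/N)·s²/n.
f = 5933/45726 = 0.12975113; Var(ȳ) = 0.87024887·36500/5933 = 5.3537981.
Var(Ŷ) = 45726² · 5.3537981 = 1.119408 × 10^10.
SE(Ŷ) = √(1.119408 × 10^10) = 105800.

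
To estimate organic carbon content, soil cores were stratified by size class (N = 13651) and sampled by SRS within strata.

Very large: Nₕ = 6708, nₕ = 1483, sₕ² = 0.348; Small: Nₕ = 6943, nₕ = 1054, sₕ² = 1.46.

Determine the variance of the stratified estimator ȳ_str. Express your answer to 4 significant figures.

3.481 × 10^-4

Var(ȳ_str) = Σₕ Wₕ²(1 − fₕ)sₕ²/nₕ with Wₕ = Nₕ/N, N = 13651.
Very large: Wₕ = 0.49139257; term = 0.49139257²·(1 − 0.22107931)·0.348/1483 = 4.4135546 × 10^-5.
Small: Wₕ = 0.50860743; term = 0.50860743²·(1 − 0.15180758)·1.46/1054 = 3.0392892 × 10^-4.
Sum = 3.4806447 × 10^-4.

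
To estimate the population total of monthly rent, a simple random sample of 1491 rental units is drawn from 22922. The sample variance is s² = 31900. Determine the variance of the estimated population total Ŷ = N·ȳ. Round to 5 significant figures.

Var(Ŷ) = N²·Var(ȳ) = N²·(1 − n/N)·s²/n.
f = 1491/22922 = 0.06504668; Var(ȳ) = 0.93495332·31900/1491 = 20.003361.
Var(Ŷ) = 22922² · 20.003361 = 1.0510128 × 10^10.

1.0510 × 10^10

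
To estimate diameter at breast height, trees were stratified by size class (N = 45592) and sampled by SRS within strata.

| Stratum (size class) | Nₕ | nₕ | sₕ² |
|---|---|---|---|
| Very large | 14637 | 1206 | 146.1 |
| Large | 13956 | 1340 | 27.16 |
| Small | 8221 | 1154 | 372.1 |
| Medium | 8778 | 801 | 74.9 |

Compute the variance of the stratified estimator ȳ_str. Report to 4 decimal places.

Var(ȳ_str) = Σₕ Wₕ²(1 − fₕ)sₕ²/nₕ with Wₕ = Nₕ/N, N = 45592.
Very large: Wₕ = 0.32104317; term = 0.32104317²·(1 − 0.08239393)·146.1/1206 = 0.011457399.
Large: Wₕ = 0.30610633; term = 0.30610633²·(1 − 0.09601605)·27.16/1340 = 0.001716842.
Small: Wₕ = 0.18031672; term = 0.18031672²·(1 − 0.14037222)·372.1/1154 = 0.009012314.
Medium: Wₕ = 0.19253378; term = 0.19253378²·(1 − 0.09125085)·74.9/801 = 0.0031499755.
Sum = 0.025336531.

0.0253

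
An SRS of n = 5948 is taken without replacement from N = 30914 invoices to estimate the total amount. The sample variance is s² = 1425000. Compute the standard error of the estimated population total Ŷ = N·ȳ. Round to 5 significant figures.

430010

Var(Ŷ) = N²·Var(ȳ) = N²·(1 − n/N)·s²/n.
f = 5948/30914 = 0.19240474; Var(ȳ) = 0.80759526·1425000/5948 = 193.48071.
Var(Ŷ) = 30914² · 193.48071 = 1.8490475 × 10^11.
SE(Ŷ) = √(1.8490475 × 10^11) = 430010.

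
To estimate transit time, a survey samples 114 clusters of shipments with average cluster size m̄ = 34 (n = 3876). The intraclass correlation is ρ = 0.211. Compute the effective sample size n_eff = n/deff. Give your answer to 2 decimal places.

deff = 1 + (34 − 1)·0.211 = 1 + 6.963 = 7.963.
n_eff = 3876 / 7.963 = 486.75.

486.75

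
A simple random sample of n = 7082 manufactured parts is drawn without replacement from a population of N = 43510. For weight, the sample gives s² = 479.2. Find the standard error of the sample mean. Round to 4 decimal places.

0.2380

Under SRS without replacement, Var(ȳ) = (1 − f)·s²/n with f = n/N = 7082/43510 = 0.16276718.
Var(ȳ) = (1 − 0.16276718)·479.2/7082 = 0.83723282·0.067664502 = 0.056650941.
SE(ȳ) = √(0.056650941) = 0.2380.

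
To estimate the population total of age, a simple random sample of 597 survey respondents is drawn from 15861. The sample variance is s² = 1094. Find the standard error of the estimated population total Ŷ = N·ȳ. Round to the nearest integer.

21063

Var(Ŷ) = N²·Var(ȳ) = N²·(1 − n/N)·s²/n.
f = 597/15861 = 0.03763949; Var(ȳ) = 0.96236051·1094/597 = 1.7635216.
Var(Ŷ) = 15861² · 1.7635216 = 4.4365146 × 10^8.
SE(Ŷ) = √(4.4365146 × 10^8) = 21063.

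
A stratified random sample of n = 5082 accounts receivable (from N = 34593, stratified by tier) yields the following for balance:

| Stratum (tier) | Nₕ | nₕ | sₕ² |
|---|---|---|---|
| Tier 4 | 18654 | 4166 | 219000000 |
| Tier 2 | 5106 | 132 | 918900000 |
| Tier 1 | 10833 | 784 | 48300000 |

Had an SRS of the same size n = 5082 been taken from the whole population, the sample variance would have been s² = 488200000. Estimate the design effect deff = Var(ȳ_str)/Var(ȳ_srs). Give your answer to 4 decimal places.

2.0160

Var(ȳ_str) = Σ Wₕ²(1−fₕ)sₕ²/nₕ with Wₕ = Nₕ/34593:
  Tier 4: (18654/34593)²·(1−4166/18654)·219000000/4166 = 11872.134
  Tier 2: (5106/34593)²·(1−132/5106)·918900000/132 = 147742.16
  Tier 1: (10833/34593)²·(1−784/10833)·48300000/784 = 5604.3623
  → Var(ȳ_str) = 165218.66.
Var(ȳ_srs) = (1 − 5082/34593)·488200000/5082 = 81951.86.
deff = 165218.66 / 81951.86 = 2.0160.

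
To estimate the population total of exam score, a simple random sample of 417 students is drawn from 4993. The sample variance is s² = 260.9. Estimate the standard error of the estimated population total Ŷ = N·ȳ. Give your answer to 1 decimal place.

Var(Ŷ) = N²·Var(ȳ) = N²·(1 − n/N)·s²/n.
f = 417/4993 = 0.08351692; Var(ȳ) = 0.91648308·260.9/417 = 0.57340632.
Var(Ŷ) = 4993² · 0.57340632 = 1.4295048 × 10^7.
SE(Ŷ) = √(1.4295048 × 10^7) = 3780.9.

3780.9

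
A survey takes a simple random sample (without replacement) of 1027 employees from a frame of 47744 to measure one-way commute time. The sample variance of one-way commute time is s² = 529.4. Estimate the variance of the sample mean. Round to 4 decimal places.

Under SRS without replacement, Var(ȳ) = (1 − f)·s²/n with f = n/N = 1027/47744 = 0.02151056.
Var(ȳ) = (1 − 0.02151056)·529.4/1027 = 0.97848944·0.51548199 = 0.50439368.

0.5044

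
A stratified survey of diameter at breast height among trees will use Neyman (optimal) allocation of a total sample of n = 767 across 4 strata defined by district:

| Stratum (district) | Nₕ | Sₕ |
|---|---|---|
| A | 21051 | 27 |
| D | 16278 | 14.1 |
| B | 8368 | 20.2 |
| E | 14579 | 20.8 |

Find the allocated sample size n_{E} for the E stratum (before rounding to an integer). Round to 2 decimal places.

Neyman allocation: nₕ = n·NₕSₕ / Σⱼ NⱼSⱼ.
Σ NⱼSⱼ = 21051·27 + 16278·14.1 + 8368·20.2 + 14579·20.8 = 1.2701736 × 10^6.
n_{E} = 767·14579·20.8 / (1.2701736 × 10^6) = 183.11.

183.11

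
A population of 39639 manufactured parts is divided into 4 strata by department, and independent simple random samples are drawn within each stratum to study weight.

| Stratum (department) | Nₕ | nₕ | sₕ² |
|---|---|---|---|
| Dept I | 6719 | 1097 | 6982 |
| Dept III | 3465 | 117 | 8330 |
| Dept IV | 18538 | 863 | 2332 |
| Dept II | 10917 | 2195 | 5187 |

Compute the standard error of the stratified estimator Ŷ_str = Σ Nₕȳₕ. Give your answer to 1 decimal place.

Var(Ŷ_str) = Σₕ Nₕ²(1 − fₕ)sₕ²/nₕ.
Dept I: 6719²·(1 − 1097/6719)·6982/1097 = 2.4041895 × 10^8.
Dept III: 3465²·(1 − 117/3465)·8330/117 = 8.2593872 × 10^8.
Dept IV: 18538²·(1 − 863/18538)·2332/863 = 8.8540109 × 10^8.
Dept II: 10917²·(1 − 2195/10917)·5187/2195 = 2.2500964 × 10^8.
Sum = 2.1767684 × 10^9.
SE = √(2.1767684 × 10^9) = 46655.9.

46655.9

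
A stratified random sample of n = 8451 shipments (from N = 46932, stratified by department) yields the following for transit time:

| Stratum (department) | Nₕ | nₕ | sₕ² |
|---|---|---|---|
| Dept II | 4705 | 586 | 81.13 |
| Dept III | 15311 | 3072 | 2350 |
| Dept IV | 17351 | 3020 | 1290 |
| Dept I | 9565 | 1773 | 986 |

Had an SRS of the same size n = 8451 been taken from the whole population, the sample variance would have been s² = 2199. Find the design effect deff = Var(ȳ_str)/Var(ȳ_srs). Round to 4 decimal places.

0.6250

Var(ȳ_str) = Σ Wₕ²(1−fₕ)sₕ²/nₕ with Wₕ = Nₕ/46932:
  Dept II: (4705/46932)²·(1−586/4705)·81.13/586 = 0.0012181399
  Dept III: (15311/46932)²·(1−3072/15311)·2350/3072 = 0.06508157
  Dept IV: (17351/46932)²·(1−3020/17351)·1290/3020 = 0.048222048
  Dept I: (9565/46932)²·(1−1773/9565)·986/1773 = 0.018817589
  → Var(ȳ_str) = 0.13333935.
Var(ȳ_srs) = (1 − 8451/46932)·2199/8451 = 0.21335087.
deff = 0.13333935 / 0.21335087 = 0.6250.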